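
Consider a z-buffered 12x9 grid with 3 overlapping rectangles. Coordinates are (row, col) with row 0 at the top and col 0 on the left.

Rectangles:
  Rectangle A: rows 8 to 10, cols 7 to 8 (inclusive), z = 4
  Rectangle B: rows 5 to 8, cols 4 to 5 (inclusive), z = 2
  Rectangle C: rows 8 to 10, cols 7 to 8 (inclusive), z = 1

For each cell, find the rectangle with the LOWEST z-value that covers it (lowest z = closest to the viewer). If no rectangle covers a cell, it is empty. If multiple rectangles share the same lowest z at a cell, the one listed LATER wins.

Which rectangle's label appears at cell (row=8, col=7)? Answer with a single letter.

Check cell (8,7):
  A: rows 8-10 cols 7-8 z=4 -> covers; best now A (z=4)
  B: rows 5-8 cols 4-5 -> outside (col miss)
  C: rows 8-10 cols 7-8 z=1 -> covers; best now C (z=1)
Winner: C at z=1

Answer: C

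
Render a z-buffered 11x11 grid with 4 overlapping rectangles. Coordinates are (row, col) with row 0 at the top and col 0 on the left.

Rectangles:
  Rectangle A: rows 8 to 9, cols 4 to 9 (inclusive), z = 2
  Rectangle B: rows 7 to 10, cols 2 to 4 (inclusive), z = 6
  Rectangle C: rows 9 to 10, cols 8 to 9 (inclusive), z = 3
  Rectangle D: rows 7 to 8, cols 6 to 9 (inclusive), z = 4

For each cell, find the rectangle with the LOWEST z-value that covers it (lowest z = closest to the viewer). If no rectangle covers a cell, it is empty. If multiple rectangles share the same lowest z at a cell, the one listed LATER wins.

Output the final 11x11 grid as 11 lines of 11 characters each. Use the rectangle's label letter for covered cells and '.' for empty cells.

...........
...........
...........
...........
...........
...........
...........
..BBB.DDDD.
..BBAAAAAA.
..BBAAAAAA.
..BBB...CC.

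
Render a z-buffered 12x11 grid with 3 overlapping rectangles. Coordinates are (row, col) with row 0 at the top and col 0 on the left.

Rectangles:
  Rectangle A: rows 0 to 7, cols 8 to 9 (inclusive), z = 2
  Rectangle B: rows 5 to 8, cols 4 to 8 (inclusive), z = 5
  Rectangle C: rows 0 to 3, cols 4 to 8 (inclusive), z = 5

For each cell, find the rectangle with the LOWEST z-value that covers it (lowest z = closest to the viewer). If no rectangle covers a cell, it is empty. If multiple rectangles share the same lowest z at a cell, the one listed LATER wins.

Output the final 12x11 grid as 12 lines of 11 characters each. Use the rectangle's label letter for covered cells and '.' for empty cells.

....CCCCAA.
....CCCCAA.
....CCCCAA.
....CCCCAA.
........AA.
....BBBBAA.
....BBBBAA.
....BBBBAA.
....BBBBB..
...........
...........
...........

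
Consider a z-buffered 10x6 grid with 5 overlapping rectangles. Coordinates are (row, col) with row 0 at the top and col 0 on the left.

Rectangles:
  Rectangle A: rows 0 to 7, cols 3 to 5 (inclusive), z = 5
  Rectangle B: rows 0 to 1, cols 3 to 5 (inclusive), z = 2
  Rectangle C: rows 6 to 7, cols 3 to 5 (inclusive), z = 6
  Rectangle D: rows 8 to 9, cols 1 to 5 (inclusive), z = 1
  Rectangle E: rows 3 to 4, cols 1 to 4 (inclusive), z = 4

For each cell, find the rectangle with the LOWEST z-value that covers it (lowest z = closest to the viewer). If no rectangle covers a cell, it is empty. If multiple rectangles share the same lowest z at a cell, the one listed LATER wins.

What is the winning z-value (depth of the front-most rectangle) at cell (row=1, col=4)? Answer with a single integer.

Answer: 2

Derivation:
Check cell (1,4):
  A: rows 0-7 cols 3-5 z=5 -> covers; best now A (z=5)
  B: rows 0-1 cols 3-5 z=2 -> covers; best now B (z=2)
  C: rows 6-7 cols 3-5 -> outside (row miss)
  D: rows 8-9 cols 1-5 -> outside (row miss)
  E: rows 3-4 cols 1-4 -> outside (row miss)
Winner: B at z=2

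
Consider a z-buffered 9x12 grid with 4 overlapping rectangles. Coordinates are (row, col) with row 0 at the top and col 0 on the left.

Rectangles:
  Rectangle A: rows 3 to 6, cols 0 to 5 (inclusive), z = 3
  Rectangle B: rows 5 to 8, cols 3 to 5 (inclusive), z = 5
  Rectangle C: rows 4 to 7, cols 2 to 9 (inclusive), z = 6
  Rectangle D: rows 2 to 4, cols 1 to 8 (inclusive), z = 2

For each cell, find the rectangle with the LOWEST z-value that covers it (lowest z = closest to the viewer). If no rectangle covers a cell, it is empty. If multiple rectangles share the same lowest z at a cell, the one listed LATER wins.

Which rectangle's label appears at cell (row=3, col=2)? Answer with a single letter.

Check cell (3,2):
  A: rows 3-6 cols 0-5 z=3 -> covers; best now A (z=3)
  B: rows 5-8 cols 3-5 -> outside (row miss)
  C: rows 4-7 cols 2-9 -> outside (row miss)
  D: rows 2-4 cols 1-8 z=2 -> covers; best now D (z=2)
Winner: D at z=2

Answer: D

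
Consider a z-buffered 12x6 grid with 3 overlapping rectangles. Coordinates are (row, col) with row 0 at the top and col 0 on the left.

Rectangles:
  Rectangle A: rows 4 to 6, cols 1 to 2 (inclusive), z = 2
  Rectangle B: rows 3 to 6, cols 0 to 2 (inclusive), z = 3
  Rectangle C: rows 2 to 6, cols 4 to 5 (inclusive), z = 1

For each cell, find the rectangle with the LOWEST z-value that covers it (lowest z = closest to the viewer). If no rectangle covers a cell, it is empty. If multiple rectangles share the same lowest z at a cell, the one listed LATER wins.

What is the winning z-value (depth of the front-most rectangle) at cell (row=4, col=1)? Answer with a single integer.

Check cell (4,1):
  A: rows 4-6 cols 1-2 z=2 -> covers; best now A (z=2)
  B: rows 3-6 cols 0-2 z=3 -> covers; best now A (z=2)
  C: rows 2-6 cols 4-5 -> outside (col miss)
Winner: A at z=2

Answer: 2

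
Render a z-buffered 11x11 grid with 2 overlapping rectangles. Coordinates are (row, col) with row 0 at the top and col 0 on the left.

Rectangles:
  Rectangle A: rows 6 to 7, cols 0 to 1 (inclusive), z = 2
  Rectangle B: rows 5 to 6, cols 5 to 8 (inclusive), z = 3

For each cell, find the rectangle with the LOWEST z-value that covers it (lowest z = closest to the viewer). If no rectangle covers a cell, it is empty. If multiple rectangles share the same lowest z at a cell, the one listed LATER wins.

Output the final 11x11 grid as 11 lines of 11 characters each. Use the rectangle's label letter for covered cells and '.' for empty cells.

...........
...........
...........
...........
...........
.....BBBB..
AA...BBBB..
AA.........
...........
...........
...........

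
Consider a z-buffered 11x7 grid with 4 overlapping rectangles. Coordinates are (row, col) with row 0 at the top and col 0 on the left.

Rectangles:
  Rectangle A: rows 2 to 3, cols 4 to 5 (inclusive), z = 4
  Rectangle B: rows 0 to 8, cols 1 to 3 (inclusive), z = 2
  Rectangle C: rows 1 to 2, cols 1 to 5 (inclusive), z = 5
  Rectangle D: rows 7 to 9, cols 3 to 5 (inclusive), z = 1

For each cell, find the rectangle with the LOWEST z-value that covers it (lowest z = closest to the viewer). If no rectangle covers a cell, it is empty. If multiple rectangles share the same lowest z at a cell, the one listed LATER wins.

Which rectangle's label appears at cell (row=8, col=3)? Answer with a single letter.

Check cell (8,3):
  A: rows 2-3 cols 4-5 -> outside (row miss)
  B: rows 0-8 cols 1-3 z=2 -> covers; best now B (z=2)
  C: rows 1-2 cols 1-5 -> outside (row miss)
  D: rows 7-9 cols 3-5 z=1 -> covers; best now D (z=1)
Winner: D at z=1

Answer: D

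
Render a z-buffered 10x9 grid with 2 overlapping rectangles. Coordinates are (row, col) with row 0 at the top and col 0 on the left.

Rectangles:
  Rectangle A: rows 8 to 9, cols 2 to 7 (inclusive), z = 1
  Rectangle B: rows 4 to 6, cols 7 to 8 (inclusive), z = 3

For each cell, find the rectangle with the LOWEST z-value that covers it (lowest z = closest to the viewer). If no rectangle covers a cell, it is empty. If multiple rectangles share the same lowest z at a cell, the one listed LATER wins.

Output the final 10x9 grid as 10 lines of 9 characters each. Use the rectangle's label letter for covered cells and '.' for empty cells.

.........
.........
.........
.........
.......BB
.......BB
.......BB
.........
..AAAAAA.
..AAAAAA.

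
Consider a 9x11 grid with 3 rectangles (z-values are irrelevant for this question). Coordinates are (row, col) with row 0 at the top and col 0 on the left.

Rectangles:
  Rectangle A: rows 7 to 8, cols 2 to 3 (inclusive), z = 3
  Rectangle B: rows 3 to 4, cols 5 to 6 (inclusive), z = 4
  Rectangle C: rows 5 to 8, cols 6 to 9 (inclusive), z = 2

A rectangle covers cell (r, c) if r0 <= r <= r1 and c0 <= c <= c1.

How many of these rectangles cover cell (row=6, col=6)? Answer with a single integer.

Check cell (6,6):
  A: rows 7-8 cols 2-3 -> outside (row miss)
  B: rows 3-4 cols 5-6 -> outside (row miss)
  C: rows 5-8 cols 6-9 -> covers
Count covering = 1

Answer: 1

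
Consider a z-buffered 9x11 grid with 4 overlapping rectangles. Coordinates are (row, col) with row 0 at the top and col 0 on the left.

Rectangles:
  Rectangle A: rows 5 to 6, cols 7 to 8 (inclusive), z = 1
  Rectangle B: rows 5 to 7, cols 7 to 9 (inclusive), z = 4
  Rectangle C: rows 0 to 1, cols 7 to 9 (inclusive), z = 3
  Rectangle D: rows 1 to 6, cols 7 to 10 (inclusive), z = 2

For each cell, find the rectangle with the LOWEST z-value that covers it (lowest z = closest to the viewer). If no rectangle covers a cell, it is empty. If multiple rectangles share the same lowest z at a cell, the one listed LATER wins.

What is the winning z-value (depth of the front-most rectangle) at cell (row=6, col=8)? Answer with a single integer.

Answer: 1

Derivation:
Check cell (6,8):
  A: rows 5-6 cols 7-8 z=1 -> covers; best now A (z=1)
  B: rows 5-7 cols 7-9 z=4 -> covers; best now A (z=1)
  C: rows 0-1 cols 7-9 -> outside (row miss)
  D: rows 1-6 cols 7-10 z=2 -> covers; best now A (z=1)
Winner: A at z=1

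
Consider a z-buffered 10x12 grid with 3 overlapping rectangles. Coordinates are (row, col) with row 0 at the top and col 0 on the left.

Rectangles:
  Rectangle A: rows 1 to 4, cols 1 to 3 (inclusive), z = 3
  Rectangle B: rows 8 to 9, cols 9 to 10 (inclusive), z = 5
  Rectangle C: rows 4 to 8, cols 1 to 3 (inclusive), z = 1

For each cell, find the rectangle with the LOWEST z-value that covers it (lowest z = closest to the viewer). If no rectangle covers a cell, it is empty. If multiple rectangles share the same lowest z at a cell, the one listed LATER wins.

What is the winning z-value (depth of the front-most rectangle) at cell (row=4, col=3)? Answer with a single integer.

Check cell (4,3):
  A: rows 1-4 cols 1-3 z=3 -> covers; best now A (z=3)
  B: rows 8-9 cols 9-10 -> outside (row miss)
  C: rows 4-8 cols 1-3 z=1 -> covers; best now C (z=1)
Winner: C at z=1

Answer: 1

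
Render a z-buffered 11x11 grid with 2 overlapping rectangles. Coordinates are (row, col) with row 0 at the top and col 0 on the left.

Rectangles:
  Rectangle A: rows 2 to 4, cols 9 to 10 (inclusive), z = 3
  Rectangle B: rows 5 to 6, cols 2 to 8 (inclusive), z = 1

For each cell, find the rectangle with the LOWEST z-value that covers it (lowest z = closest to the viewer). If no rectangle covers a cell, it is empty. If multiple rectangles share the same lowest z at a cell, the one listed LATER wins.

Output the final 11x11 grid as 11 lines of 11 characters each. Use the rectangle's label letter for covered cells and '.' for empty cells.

...........
...........
.........AA
.........AA
.........AA
..BBBBBBB..
..BBBBBBB..
...........
...........
...........
...........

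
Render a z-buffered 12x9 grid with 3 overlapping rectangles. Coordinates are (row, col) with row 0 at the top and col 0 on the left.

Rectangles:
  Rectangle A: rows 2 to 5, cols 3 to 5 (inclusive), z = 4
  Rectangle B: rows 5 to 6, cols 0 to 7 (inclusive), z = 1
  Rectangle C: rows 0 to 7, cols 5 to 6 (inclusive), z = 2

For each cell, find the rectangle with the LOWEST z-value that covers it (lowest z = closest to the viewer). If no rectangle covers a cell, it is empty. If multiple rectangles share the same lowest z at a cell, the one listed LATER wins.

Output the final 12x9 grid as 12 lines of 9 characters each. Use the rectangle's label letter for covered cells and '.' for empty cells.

.....CC..
.....CC..
...AACC..
...AACC..
...AACC..
BBBBBBBB.
BBBBBBBB.
.....CC..
.........
.........
.........
.........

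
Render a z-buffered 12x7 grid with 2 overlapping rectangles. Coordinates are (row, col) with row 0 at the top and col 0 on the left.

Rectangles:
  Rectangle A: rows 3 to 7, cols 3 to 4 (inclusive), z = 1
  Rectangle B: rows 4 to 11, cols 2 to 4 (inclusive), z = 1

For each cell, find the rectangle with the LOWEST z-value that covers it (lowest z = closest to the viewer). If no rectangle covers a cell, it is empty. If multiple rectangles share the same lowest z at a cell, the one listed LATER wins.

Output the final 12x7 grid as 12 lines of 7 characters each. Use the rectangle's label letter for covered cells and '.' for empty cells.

.......
.......
.......
...AA..
..BBB..
..BBB..
..BBB..
..BBB..
..BBB..
..BBB..
..BBB..
..BBB..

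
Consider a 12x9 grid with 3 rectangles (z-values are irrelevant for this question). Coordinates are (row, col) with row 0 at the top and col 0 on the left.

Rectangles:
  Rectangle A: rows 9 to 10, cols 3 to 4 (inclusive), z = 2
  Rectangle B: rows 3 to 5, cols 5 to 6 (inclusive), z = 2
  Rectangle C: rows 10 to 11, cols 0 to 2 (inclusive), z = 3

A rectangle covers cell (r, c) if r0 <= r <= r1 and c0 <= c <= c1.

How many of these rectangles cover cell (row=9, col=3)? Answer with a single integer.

Check cell (9,3):
  A: rows 9-10 cols 3-4 -> covers
  B: rows 3-5 cols 5-6 -> outside (row miss)
  C: rows 10-11 cols 0-2 -> outside (row miss)
Count covering = 1

Answer: 1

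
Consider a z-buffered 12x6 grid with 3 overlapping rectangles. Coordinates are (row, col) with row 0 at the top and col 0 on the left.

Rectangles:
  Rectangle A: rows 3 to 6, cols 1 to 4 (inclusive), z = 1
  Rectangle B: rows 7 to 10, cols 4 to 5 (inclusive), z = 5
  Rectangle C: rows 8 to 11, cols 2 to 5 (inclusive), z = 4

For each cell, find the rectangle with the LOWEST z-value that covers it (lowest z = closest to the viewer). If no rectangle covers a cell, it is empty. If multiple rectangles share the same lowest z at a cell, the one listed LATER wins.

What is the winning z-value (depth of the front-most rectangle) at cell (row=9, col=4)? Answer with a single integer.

Check cell (9,4):
  A: rows 3-6 cols 1-4 -> outside (row miss)
  B: rows 7-10 cols 4-5 z=5 -> covers; best now B (z=5)
  C: rows 8-11 cols 2-5 z=4 -> covers; best now C (z=4)
Winner: C at z=4

Answer: 4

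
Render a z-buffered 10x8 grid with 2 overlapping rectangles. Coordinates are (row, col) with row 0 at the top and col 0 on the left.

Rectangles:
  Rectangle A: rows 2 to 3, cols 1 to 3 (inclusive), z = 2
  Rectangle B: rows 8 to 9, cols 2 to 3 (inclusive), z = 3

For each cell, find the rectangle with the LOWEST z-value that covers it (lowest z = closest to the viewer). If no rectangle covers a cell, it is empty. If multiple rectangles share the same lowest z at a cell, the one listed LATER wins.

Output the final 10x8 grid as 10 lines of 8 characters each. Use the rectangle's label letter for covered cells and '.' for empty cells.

........
........
.AAA....
.AAA....
........
........
........
........
..BB....
..BB....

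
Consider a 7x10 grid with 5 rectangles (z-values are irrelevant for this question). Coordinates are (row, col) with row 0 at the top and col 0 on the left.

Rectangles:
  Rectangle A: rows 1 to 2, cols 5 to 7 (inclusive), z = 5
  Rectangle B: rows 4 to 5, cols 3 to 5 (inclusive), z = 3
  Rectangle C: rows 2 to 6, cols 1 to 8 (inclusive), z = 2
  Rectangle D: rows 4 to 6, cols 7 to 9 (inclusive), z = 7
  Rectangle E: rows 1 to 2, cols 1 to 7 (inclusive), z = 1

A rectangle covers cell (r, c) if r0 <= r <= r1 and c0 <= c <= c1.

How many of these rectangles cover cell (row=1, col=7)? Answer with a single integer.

Answer: 2

Derivation:
Check cell (1,7):
  A: rows 1-2 cols 5-7 -> covers
  B: rows 4-5 cols 3-5 -> outside (row miss)
  C: rows 2-6 cols 1-8 -> outside (row miss)
  D: rows 4-6 cols 7-9 -> outside (row miss)
  E: rows 1-2 cols 1-7 -> covers
Count covering = 2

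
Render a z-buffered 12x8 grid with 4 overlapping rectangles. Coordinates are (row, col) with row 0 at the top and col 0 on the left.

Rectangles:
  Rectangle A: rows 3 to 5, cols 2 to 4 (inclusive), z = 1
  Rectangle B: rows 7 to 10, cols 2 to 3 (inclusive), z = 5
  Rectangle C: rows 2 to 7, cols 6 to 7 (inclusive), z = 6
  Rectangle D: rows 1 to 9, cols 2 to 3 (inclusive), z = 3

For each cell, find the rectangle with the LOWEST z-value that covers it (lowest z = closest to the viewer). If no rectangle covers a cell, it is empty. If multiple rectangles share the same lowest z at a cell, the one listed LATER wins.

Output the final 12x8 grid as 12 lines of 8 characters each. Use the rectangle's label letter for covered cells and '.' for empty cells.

........
..DD....
..DD..CC
..AAA.CC
..AAA.CC
..AAA.CC
..DD..CC
..DD..CC
..DD....
..DD....
..BB....
........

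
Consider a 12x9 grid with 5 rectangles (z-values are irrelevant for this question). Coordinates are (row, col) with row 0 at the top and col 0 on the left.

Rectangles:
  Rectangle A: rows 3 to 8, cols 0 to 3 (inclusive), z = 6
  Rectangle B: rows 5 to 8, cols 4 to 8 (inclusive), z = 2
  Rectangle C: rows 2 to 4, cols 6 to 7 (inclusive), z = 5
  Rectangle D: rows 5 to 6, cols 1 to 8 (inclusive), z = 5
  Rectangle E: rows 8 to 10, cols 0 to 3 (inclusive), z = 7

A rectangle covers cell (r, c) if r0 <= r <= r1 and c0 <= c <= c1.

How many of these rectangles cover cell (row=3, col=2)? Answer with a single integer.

Answer: 1

Derivation:
Check cell (3,2):
  A: rows 3-8 cols 0-3 -> covers
  B: rows 5-8 cols 4-8 -> outside (row miss)
  C: rows 2-4 cols 6-7 -> outside (col miss)
  D: rows 5-6 cols 1-8 -> outside (row miss)
  E: rows 8-10 cols 0-3 -> outside (row miss)
Count covering = 1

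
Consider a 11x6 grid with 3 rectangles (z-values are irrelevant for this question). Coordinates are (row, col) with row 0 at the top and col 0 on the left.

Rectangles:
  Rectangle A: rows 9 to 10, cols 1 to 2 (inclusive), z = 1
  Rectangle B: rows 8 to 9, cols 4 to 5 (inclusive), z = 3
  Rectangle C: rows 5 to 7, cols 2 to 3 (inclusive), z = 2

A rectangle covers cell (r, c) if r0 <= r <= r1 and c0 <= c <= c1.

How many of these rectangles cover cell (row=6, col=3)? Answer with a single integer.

Check cell (6,3):
  A: rows 9-10 cols 1-2 -> outside (row miss)
  B: rows 8-9 cols 4-5 -> outside (row miss)
  C: rows 5-7 cols 2-3 -> covers
Count covering = 1

Answer: 1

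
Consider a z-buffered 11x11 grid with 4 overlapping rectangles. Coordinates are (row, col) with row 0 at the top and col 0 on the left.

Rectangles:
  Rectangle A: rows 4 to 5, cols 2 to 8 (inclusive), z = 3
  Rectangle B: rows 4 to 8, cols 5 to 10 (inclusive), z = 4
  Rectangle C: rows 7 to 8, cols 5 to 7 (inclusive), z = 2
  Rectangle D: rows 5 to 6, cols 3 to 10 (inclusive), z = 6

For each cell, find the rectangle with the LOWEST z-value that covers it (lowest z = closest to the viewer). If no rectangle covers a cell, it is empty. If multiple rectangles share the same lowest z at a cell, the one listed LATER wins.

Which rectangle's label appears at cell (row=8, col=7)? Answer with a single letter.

Check cell (8,7):
  A: rows 4-5 cols 2-8 -> outside (row miss)
  B: rows 4-8 cols 5-10 z=4 -> covers; best now B (z=4)
  C: rows 7-8 cols 5-7 z=2 -> covers; best now C (z=2)
  D: rows 5-6 cols 3-10 -> outside (row miss)
Winner: C at z=2

Answer: C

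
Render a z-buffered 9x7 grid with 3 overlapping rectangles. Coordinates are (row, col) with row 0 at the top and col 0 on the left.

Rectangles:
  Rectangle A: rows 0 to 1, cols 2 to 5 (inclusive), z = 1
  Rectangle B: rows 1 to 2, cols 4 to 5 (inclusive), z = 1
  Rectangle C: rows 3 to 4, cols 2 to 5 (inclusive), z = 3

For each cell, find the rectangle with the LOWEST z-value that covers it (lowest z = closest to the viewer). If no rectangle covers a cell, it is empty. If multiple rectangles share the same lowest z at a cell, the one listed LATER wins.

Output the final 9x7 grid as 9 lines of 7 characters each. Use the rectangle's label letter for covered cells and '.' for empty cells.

..AAAA.
..AABB.
....BB.
..CCCC.
..CCCC.
.......
.......
.......
.......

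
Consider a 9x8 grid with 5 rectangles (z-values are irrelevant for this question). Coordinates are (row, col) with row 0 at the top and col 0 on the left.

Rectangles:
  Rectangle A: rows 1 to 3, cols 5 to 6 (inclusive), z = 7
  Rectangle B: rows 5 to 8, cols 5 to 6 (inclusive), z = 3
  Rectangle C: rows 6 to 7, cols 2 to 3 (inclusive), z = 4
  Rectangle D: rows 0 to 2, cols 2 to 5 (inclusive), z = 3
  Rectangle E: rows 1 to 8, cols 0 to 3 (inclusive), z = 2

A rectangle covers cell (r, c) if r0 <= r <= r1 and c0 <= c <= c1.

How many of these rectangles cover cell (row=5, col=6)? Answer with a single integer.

Answer: 1

Derivation:
Check cell (5,6):
  A: rows 1-3 cols 5-6 -> outside (row miss)
  B: rows 5-8 cols 5-6 -> covers
  C: rows 6-7 cols 2-3 -> outside (row miss)
  D: rows 0-2 cols 2-5 -> outside (row miss)
  E: rows 1-8 cols 0-3 -> outside (col miss)
Count covering = 1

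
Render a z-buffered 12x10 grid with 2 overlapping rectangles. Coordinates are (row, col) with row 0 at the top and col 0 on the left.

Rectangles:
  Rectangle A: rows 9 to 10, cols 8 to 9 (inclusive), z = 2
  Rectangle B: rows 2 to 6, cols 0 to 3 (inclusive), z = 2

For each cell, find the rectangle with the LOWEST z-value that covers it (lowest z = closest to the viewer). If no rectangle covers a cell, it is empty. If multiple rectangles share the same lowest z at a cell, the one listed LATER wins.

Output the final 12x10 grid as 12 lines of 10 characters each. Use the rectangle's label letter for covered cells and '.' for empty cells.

..........
..........
BBBB......
BBBB......
BBBB......
BBBB......
BBBB......
..........
..........
........AA
........AA
..........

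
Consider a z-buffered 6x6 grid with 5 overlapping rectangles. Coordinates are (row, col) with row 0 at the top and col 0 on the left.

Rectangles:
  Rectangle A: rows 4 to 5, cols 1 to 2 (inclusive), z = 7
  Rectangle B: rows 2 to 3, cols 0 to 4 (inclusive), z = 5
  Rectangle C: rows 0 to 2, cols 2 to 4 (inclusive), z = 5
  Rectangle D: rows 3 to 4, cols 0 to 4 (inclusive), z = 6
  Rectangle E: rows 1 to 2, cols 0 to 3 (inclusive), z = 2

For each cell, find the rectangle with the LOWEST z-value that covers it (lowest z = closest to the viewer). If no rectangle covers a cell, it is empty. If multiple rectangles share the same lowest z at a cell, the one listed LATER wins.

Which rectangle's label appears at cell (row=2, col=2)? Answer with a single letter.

Answer: E

Derivation:
Check cell (2,2):
  A: rows 4-5 cols 1-2 -> outside (row miss)
  B: rows 2-3 cols 0-4 z=5 -> covers; best now B (z=5)
  C: rows 0-2 cols 2-4 z=5 -> covers; best now C (z=5)
  D: rows 3-4 cols 0-4 -> outside (row miss)
  E: rows 1-2 cols 0-3 z=2 -> covers; best now E (z=2)
Winner: E at z=2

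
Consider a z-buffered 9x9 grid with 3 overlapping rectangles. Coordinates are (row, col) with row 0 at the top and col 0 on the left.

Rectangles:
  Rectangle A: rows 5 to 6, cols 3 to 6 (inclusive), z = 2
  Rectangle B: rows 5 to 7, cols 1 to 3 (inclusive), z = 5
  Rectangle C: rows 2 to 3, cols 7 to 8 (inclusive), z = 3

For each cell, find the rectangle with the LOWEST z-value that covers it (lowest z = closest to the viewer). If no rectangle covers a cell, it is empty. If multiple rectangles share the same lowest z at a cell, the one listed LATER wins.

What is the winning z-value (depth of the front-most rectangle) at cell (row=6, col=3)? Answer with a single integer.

Check cell (6,3):
  A: rows 5-6 cols 3-6 z=2 -> covers; best now A (z=2)
  B: rows 5-7 cols 1-3 z=5 -> covers; best now A (z=2)
  C: rows 2-3 cols 7-8 -> outside (row miss)
Winner: A at z=2

Answer: 2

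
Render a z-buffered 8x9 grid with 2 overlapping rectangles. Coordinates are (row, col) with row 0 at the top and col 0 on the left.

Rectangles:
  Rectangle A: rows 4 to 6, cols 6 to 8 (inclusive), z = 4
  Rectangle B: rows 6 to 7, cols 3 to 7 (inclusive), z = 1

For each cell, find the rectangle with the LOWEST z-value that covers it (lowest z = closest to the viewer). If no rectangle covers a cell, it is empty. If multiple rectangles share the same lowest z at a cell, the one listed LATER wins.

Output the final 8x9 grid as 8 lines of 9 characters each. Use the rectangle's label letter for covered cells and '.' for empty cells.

.........
.........
.........
.........
......AAA
......AAA
...BBBBBA
...BBBBB.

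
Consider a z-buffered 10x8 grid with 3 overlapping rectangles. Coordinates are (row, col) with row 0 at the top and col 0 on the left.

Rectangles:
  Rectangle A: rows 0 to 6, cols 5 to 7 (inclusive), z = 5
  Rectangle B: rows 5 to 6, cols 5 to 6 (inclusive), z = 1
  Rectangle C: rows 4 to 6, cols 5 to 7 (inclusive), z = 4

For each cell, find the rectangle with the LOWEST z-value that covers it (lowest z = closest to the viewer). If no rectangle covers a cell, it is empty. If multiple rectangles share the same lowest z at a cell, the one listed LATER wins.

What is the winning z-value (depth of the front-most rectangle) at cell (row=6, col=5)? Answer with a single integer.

Answer: 1

Derivation:
Check cell (6,5):
  A: rows 0-6 cols 5-7 z=5 -> covers; best now A (z=5)
  B: rows 5-6 cols 5-6 z=1 -> covers; best now B (z=1)
  C: rows 4-6 cols 5-7 z=4 -> covers; best now B (z=1)
Winner: B at z=1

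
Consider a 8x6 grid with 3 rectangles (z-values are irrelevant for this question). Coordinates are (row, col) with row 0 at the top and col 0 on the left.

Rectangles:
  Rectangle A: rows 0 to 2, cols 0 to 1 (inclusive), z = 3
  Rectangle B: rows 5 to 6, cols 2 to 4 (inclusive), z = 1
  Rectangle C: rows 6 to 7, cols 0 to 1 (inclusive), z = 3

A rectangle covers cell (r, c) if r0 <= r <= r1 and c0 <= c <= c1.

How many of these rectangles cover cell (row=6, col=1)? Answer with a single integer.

Check cell (6,1):
  A: rows 0-2 cols 0-1 -> outside (row miss)
  B: rows 5-6 cols 2-4 -> outside (col miss)
  C: rows 6-7 cols 0-1 -> covers
Count covering = 1

Answer: 1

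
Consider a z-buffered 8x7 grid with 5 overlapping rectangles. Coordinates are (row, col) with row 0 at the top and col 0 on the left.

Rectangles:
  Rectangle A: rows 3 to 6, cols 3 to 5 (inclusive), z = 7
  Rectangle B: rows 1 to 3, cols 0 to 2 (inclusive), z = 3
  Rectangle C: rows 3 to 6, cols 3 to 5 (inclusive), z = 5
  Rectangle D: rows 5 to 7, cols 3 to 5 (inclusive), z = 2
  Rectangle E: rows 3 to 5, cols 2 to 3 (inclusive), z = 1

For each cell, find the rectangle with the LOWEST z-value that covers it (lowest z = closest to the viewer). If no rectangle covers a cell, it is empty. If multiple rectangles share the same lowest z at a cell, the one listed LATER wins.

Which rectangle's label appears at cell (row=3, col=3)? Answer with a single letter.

Check cell (3,3):
  A: rows 3-6 cols 3-5 z=7 -> covers; best now A (z=7)
  B: rows 1-3 cols 0-2 -> outside (col miss)
  C: rows 3-6 cols 3-5 z=5 -> covers; best now C (z=5)
  D: rows 5-7 cols 3-5 -> outside (row miss)
  E: rows 3-5 cols 2-3 z=1 -> covers; best now E (z=1)
Winner: E at z=1

Answer: E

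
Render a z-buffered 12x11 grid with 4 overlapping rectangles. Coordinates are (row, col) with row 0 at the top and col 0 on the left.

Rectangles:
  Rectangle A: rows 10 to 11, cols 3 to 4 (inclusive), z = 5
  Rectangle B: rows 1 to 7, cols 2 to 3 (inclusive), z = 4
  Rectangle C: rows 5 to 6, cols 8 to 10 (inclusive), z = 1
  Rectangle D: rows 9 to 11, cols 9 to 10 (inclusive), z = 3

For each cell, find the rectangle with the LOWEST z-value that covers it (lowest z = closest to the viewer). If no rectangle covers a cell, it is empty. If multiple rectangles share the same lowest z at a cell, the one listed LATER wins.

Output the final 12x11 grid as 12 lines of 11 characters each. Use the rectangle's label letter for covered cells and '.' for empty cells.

...........
..BB.......
..BB.......
..BB.......
..BB.......
..BB....CCC
..BB....CCC
..BB.......
...........
.........DD
...AA....DD
...AA....DD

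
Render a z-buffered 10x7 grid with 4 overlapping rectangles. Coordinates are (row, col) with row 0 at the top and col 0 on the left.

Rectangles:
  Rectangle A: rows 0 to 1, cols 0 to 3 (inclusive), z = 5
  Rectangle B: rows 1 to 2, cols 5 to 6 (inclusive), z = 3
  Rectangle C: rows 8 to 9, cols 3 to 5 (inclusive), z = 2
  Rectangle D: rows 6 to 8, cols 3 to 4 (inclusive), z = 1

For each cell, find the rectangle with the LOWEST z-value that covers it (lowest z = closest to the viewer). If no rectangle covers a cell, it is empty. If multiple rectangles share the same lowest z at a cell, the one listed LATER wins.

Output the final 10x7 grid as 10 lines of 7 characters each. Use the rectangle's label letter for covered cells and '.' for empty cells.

AAAA...
AAAA.BB
.....BB
.......
.......
.......
...DD..
...DD..
...DDC.
...CCC.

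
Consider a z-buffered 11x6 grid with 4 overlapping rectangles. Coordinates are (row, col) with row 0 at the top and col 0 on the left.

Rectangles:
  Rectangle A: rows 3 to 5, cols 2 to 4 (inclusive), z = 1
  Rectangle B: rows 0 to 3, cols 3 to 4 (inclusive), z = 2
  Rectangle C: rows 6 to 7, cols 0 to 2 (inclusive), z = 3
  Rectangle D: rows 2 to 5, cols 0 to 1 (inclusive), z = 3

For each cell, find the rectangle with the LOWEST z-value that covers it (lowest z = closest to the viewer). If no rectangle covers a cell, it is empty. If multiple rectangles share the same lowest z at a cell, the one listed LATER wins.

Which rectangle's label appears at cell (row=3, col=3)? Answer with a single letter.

Answer: A

Derivation:
Check cell (3,3):
  A: rows 3-5 cols 2-4 z=1 -> covers; best now A (z=1)
  B: rows 0-3 cols 3-4 z=2 -> covers; best now A (z=1)
  C: rows 6-7 cols 0-2 -> outside (row miss)
  D: rows 2-5 cols 0-1 -> outside (col miss)
Winner: A at z=1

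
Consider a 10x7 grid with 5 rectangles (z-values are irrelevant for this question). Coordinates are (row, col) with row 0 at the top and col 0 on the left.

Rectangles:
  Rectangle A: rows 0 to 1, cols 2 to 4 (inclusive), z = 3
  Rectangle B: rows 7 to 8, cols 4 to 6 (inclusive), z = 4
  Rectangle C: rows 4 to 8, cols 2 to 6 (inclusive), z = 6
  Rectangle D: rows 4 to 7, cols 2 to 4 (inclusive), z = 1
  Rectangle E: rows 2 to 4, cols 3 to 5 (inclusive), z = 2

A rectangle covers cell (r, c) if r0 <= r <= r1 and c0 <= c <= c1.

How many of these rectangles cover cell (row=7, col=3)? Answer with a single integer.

Check cell (7,3):
  A: rows 0-1 cols 2-4 -> outside (row miss)
  B: rows 7-8 cols 4-6 -> outside (col miss)
  C: rows 4-8 cols 2-6 -> covers
  D: rows 4-7 cols 2-4 -> covers
  E: rows 2-4 cols 3-5 -> outside (row miss)
Count covering = 2

Answer: 2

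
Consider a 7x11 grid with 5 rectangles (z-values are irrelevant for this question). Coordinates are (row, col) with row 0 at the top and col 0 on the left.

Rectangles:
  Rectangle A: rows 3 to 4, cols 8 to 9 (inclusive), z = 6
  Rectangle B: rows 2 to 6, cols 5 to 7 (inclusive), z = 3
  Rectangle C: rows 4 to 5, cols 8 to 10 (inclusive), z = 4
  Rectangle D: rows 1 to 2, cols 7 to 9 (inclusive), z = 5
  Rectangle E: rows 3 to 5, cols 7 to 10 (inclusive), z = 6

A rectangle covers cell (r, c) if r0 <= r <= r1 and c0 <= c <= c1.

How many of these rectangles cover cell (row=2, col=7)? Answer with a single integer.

Check cell (2,7):
  A: rows 3-4 cols 8-9 -> outside (row miss)
  B: rows 2-6 cols 5-7 -> covers
  C: rows 4-5 cols 8-10 -> outside (row miss)
  D: rows 1-2 cols 7-9 -> covers
  E: rows 3-5 cols 7-10 -> outside (row miss)
Count covering = 2

Answer: 2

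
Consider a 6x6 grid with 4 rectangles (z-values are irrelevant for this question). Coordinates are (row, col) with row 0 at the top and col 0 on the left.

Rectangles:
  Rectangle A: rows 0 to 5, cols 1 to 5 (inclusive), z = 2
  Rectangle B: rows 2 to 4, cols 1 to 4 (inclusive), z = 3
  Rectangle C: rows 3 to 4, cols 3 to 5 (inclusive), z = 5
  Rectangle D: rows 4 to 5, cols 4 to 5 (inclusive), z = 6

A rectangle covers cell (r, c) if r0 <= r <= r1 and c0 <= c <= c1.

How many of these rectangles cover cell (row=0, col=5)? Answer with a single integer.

Answer: 1

Derivation:
Check cell (0,5):
  A: rows 0-5 cols 1-5 -> covers
  B: rows 2-4 cols 1-4 -> outside (row miss)
  C: rows 3-4 cols 3-5 -> outside (row miss)
  D: rows 4-5 cols 4-5 -> outside (row miss)
Count covering = 1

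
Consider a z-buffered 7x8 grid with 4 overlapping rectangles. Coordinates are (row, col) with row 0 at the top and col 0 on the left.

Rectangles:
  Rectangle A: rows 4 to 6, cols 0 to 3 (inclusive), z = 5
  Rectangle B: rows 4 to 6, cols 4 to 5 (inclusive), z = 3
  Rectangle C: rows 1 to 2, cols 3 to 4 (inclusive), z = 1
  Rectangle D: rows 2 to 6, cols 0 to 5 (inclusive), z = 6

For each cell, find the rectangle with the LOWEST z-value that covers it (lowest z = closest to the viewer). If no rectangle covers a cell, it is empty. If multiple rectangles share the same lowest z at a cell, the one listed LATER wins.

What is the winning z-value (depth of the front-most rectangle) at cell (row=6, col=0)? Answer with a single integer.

Check cell (6,0):
  A: rows 4-6 cols 0-3 z=5 -> covers; best now A (z=5)
  B: rows 4-6 cols 4-5 -> outside (col miss)
  C: rows 1-2 cols 3-4 -> outside (row miss)
  D: rows 2-6 cols 0-5 z=6 -> covers; best now A (z=5)
Winner: A at z=5

Answer: 5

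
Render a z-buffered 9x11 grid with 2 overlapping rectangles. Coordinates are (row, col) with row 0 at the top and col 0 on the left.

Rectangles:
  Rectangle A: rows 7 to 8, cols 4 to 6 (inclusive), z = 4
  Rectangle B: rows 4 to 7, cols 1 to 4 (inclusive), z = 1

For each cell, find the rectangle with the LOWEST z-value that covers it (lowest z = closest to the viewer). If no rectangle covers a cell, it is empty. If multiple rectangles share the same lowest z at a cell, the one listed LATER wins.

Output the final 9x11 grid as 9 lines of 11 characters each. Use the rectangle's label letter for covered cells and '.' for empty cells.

...........
...........
...........
...........
.BBBB......
.BBBB......
.BBBB......
.BBBBAA....
....AAA....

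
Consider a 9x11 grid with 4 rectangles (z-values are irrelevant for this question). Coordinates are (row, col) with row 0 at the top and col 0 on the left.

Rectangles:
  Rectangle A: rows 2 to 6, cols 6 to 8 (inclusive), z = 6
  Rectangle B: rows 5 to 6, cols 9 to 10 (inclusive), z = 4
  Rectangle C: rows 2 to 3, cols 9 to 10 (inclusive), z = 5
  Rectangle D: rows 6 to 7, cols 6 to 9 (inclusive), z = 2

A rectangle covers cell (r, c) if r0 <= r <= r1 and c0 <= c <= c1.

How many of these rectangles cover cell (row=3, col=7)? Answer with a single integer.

Check cell (3,7):
  A: rows 2-6 cols 6-8 -> covers
  B: rows 5-6 cols 9-10 -> outside (row miss)
  C: rows 2-3 cols 9-10 -> outside (col miss)
  D: rows 6-7 cols 6-9 -> outside (row miss)
Count covering = 1

Answer: 1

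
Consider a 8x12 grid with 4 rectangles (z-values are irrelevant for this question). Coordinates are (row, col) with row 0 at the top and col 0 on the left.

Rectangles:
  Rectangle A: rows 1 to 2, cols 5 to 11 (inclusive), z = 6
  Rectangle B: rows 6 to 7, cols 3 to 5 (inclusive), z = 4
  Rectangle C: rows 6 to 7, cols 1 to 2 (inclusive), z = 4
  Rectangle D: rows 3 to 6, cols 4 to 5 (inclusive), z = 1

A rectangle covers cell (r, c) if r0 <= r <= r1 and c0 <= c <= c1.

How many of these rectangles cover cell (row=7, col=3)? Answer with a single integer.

Answer: 1

Derivation:
Check cell (7,3):
  A: rows 1-2 cols 5-11 -> outside (row miss)
  B: rows 6-7 cols 3-5 -> covers
  C: rows 6-7 cols 1-2 -> outside (col miss)
  D: rows 3-6 cols 4-5 -> outside (row miss)
Count covering = 1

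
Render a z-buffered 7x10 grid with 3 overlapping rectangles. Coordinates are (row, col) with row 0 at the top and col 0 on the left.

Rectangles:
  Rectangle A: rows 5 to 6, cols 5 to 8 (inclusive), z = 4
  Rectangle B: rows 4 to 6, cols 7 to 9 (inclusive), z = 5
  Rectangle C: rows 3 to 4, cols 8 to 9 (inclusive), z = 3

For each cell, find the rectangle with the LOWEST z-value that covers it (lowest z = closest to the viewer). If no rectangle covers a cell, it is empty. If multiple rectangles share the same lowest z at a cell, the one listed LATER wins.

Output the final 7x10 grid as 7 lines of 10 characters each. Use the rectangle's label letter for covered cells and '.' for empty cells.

..........
..........
..........
........CC
.......BCC
.....AAAAB
.....AAAAB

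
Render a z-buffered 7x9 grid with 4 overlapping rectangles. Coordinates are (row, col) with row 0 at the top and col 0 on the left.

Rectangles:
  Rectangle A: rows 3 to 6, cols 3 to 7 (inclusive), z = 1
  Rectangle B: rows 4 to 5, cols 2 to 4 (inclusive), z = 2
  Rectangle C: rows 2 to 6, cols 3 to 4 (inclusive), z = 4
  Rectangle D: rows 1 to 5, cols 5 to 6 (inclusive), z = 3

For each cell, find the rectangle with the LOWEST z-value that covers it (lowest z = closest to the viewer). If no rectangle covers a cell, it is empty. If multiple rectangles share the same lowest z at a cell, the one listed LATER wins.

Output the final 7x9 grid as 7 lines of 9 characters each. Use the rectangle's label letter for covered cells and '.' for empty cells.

.........
.....DD..
...CCDD..
...AAAAA.
..BAAAAA.
..BAAAAA.
...AAAAA.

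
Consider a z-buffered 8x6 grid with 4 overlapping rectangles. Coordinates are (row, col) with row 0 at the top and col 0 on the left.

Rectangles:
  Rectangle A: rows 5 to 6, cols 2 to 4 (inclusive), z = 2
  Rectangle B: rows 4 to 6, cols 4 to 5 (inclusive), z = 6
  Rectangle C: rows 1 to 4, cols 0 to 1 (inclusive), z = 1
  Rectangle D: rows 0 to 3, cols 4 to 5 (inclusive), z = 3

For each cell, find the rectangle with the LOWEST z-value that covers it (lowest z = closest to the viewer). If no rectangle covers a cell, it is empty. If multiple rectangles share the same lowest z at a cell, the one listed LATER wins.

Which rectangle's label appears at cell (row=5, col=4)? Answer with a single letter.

Answer: A

Derivation:
Check cell (5,4):
  A: rows 5-6 cols 2-4 z=2 -> covers; best now A (z=2)
  B: rows 4-6 cols 4-5 z=6 -> covers; best now A (z=2)
  C: rows 1-4 cols 0-1 -> outside (row miss)
  D: rows 0-3 cols 4-5 -> outside (row miss)
Winner: A at z=2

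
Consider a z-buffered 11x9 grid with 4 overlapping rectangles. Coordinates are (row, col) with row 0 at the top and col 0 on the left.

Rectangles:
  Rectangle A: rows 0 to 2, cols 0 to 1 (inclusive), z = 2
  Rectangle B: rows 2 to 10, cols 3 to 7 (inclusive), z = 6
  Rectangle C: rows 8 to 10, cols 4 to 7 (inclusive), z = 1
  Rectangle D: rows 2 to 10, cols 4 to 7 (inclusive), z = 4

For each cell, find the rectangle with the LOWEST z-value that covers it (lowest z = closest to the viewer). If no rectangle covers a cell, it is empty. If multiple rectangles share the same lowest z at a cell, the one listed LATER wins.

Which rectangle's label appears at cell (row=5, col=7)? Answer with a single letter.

Check cell (5,7):
  A: rows 0-2 cols 0-1 -> outside (row miss)
  B: rows 2-10 cols 3-7 z=6 -> covers; best now B (z=6)
  C: rows 8-10 cols 4-7 -> outside (row miss)
  D: rows 2-10 cols 4-7 z=4 -> covers; best now D (z=4)
Winner: D at z=4

Answer: D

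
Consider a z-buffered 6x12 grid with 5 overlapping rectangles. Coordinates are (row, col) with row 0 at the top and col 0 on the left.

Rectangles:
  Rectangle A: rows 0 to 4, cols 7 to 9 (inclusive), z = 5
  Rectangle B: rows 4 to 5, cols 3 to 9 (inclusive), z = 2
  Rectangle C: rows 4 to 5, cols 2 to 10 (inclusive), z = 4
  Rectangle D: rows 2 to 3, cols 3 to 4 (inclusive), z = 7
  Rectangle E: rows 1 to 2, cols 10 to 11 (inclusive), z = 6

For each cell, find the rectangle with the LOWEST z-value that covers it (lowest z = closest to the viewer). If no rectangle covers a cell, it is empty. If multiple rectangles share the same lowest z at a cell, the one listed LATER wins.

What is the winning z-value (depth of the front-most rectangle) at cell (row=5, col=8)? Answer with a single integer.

Answer: 2

Derivation:
Check cell (5,8):
  A: rows 0-4 cols 7-9 -> outside (row miss)
  B: rows 4-5 cols 3-9 z=2 -> covers; best now B (z=2)
  C: rows 4-5 cols 2-10 z=4 -> covers; best now B (z=2)
  D: rows 2-3 cols 3-4 -> outside (row miss)
  E: rows 1-2 cols 10-11 -> outside (row miss)
Winner: B at z=2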